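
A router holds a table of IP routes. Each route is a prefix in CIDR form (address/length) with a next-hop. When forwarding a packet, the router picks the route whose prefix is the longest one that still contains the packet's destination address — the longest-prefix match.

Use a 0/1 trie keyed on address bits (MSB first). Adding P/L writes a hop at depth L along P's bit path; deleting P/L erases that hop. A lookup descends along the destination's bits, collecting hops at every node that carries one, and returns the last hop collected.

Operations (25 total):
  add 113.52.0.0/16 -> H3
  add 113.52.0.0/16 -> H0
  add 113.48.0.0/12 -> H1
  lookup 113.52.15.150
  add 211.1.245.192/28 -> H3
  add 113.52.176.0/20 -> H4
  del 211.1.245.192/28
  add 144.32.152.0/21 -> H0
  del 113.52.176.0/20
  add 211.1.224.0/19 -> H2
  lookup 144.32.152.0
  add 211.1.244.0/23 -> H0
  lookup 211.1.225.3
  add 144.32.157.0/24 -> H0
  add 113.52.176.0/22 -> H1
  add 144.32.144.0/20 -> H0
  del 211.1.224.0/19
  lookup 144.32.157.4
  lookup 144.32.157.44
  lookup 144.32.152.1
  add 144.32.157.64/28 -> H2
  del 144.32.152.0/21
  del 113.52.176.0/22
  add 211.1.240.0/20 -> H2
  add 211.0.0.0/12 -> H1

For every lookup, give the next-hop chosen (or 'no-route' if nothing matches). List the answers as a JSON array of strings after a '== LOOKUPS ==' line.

Trace:
  + 113.52.0.0/16 (H3) depth=16
  + 113.52.0.0/16 (H0) depth=16
  + 113.48.0.0/12 (H1) depth=12
  ? 113.52.15.150  path d0:-→d1:-→d2:-→d3:-→d4:-→d5:-→d6:-→d7:-→d8:-→d9:-→d10:-→d11:-→d12:H1→d13:-→d14:-→d15:-→d16:H0  best=H0
  + 211.1.245.192/28 (H3) depth=28
  + 113.52.176.0/20 (H4) depth=20
  del 211.1.245.192/28 (clear depth 28)
  + 144.32.152.0/21 (H0) depth=21
  del 113.52.176.0/20 (clear depth 20)
  + 211.1.224.0/19 (H2) depth=19
  ? 144.32.152.0  path d0:-→d1:-→d2:-→d3:-→d4:-→d5:-→d6:-→d7:-→d8:-→d9:-→d10:-→d11:-→d12:-→d13:-→d14:-→d15:-→d16:-→d17:-→d18:-→d19:-→d20:-→d21:H0  best=H0
  + 211.1.244.0/23 (H0) depth=23
  ? 211.1.225.3  path d0:-→d1:-→d2:-→d3:-→d4:-→d5:-→d6:-→d7:-→d8:-→d9:-→d10:-→d11:-→d12:-→d13:-→d14:-→d15:-→d16:-→d17:-→d18:-→d19:H2  best=H2
  + 144.32.157.0/24 (H0) depth=24
  + 113.52.176.0/22 (H1) depth=22
  + 144.32.144.0/20 (H0) depth=20
  del 211.1.224.0/19 (clear depth 19)
  ? 144.32.157.4  path d0:-→d1:-→d2:-→d3:-→d4:-→d5:-→d6:-→d7:-→d8:-→d9:-→d10:-→d11:-→d12:-→d13:-→d14:-→d15:-→d16:-→d17:-→d18:-→d19:-→d20:H0→d21:H0→d22:-→d23:-→d24:H0  best=H0
  ? 144.32.157.44  path d0:-→d1:-→d2:-→d3:-→d4:-→d5:-→d6:-→d7:-→d8:-→d9:-→d10:-→d11:-→d12:-→d13:-→d14:-→d15:-→d16:-→d17:-→d18:-→d19:-→d20:H0→d21:H0→d22:-→d23:-→d24:H0  best=H0
  ? 144.32.152.1  path d0:-→d1:-→d2:-→d3:-→d4:-→d5:-→d6:-→d7:-→d8:-→d9:-→d10:-→d11:-→d12:-→d13:-→d14:-→d15:-→d16:-→d17:-→d18:-→d19:-→d20:H0→d21:H0  best=H0
  + 144.32.157.64/28 (H2) depth=28
  del 144.32.152.0/21 (clear depth 21)
  del 113.52.176.0/22 (clear depth 22)
  + 211.1.240.0/20 (H2) depth=20
  + 211.0.0.0/12 (H1) depth=12

== LOOKUPS ==
["H0","H0","H2","H0","H0","H0"]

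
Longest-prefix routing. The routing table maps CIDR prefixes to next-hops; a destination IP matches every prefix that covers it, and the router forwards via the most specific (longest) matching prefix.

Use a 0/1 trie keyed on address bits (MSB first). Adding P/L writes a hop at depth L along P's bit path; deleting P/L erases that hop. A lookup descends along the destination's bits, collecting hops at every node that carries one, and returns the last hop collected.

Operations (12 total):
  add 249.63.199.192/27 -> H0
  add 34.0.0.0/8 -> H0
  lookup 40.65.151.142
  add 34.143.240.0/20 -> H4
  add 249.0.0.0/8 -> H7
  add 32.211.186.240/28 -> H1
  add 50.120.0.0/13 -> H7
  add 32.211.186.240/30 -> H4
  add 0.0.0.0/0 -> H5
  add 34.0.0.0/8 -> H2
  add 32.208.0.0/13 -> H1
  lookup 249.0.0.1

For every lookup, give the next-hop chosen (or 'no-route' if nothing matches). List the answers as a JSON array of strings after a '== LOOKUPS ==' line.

Apply in order:
  add 249.63.199.192/27 -> H0 at depth 27
  add 34.0.0.0/8 -> H0 at depth 8
  ? 40.65.151.142  path d0:-→d1:-→d2:-→d3:-→d4:-  best=no-route
  add 34.143.240.0/20 -> H4 at depth 20
  add 249.0.0.0/8 -> H7 at depth 8
  add 32.211.186.240/28 -> H1 at depth 28
  add 50.120.0.0/13 -> H7 at depth 13
  add 32.211.186.240/30 -> H4 at depth 30
  add 0.0.0.0/0 -> H5 at depth 0
  add 34.0.0.0/8 -> H2 at depth 8
  add 32.208.0.0/13 -> H1 at depth 13
  ? 249.0.0.1  path d0:H5→d1:-→d2:-→d3:-→d4:-→d5:-→d6:-→d7:-→d8:H7→d9:-→d10:-  best=H7

== LOOKUPS ==
["no-route","H7"]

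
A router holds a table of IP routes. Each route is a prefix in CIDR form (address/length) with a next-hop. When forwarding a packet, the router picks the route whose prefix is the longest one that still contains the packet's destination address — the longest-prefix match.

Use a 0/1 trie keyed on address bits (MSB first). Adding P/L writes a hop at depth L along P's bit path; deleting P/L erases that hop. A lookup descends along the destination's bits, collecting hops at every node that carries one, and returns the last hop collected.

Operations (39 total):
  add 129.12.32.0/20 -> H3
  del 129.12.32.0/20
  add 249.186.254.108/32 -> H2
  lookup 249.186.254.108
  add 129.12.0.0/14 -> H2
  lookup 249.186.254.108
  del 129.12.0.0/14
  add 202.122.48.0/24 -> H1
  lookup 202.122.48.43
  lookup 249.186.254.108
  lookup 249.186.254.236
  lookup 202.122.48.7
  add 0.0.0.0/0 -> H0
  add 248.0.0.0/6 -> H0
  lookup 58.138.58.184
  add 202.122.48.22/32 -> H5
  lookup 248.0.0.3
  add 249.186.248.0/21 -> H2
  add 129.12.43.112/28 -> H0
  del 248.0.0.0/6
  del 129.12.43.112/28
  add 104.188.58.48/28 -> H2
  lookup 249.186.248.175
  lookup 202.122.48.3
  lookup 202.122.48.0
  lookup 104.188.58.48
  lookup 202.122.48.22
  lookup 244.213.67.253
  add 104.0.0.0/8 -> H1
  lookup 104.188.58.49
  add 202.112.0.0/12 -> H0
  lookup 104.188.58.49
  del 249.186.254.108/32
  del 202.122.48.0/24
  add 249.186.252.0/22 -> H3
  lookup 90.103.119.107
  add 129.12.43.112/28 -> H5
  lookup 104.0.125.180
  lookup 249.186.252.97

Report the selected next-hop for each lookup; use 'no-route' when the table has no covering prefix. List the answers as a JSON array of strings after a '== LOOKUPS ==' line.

Process each operation:
  + 129.12.32.0/20 (H3) depth=20
  - 129.12.32.0/20 clear@20
  + 249.186.254.108/32 (H2) depth=32
  lookup 249.186.254.108: bits 11111001101110101111111001101100 walk d0:-→d1:-→d2:-→d3:-→d4:-→d5:-→d6:-→d7:-→d8:-→d9:-→d10:-→d11:-→d12:-→d13:-→d14:-→d15:-→d16:-→d17:-→d18:-→d19:-→d20:-→d21:-→d22:-→d23:-→d24:-→d25:-→d26:-→d27:-→d28:-→d29:-→d30:-→d31:-→d32:H2 -> H2
  + 129.12.0.0/14 (H2) depth=14
  lookup 249.186.254.108: bits 11111001101110101111111001101100 walk d0:-→d1:-→d2:-→d3:-→d4:-→d5:-→d6:-→d7:-→d8:-→d9:-→d10:-→d11:-→d12:-→d13:-→d14:-→d15:-→d16:-→d17:-→d18:-→d19:-→d20:-→d21:-→d22:-→d23:-→d24:-→d25:-→d26:-→d27:-→d28:-→d29:-→d30:-→d31:-→d32:H2 -> H2
  - 129.12.0.0/14 clear@14
  + 202.122.48.0/24 (H1) depth=24
  lookup 202.122.48.43: bits 110010100111101000110000 walk d0:-→d1:-→d2:-→d3:-→d4:-→d5:-→d6:-→d7:-→d8:-→d9:-→d10:-→d11:-→d12:-→d13:-→d14:-→d15:-→d16:-→d17:-→d18:-→d19:-→d20:-→d21:-→d22:-→d23:-→d24:H1 -> H1
  lookup 249.186.254.108: bits 11111001101110101111111001101100 walk d0:-→d1:-→d2:-→d3:-→d4:-→d5:-→d6:-→d7:-→d8:-→d9:-→d10:-→d11:-→d12:-→d13:-→d14:-→d15:-→d16:-→d17:-→d18:-→d19:-→d20:-→d21:-→d22:-→d23:-→d24:-→d25:-→d26:-→d27:-→d28:-→d29:-→d30:-→d31:-→d32:H2 -> H2
  lookup 249.186.254.236: bits 111110011011101011111110 walk d0:-→d1:-→d2:-→d3:-→d4:-→d5:-→d6:-→d7:-→d8:-→d9:-→d10:-→d11:-→d12:-→d13:-→d14:-→d15:-→d16:-→d17:-→d18:-→d19:-→d20:-→d21:-→d22:-→d23:-→d24:- -> no-route
  lookup 202.122.48.7: bits 110010100111101000110000 walk d0:-→d1:-→d2:-→d3:-→d4:-→d5:-→d6:-→d7:-→d8:-→d9:-→d10:-→d11:-→d12:-→d13:-→d14:-→d15:-→d16:-→d17:-→d18:-→d19:-→d20:-→d21:-→d22:-→d23:-→d24:H1 -> H1
  + 0.0.0.0/0 (H0) depth=0
  + 248.0.0.0/6 (H0) depth=6
  lookup 58.138.58.184: bits ε walk d0:H0 -> H0
  + 202.122.48.22/32 (H5) depth=32
  lookup 248.0.0.3: bits 1111100 walk d0:H0→d1:-→d2:-→d3:-→d4:-→d5:-→d6:H0→d7:- -> H0
  + 249.186.248.0/21 (H2) depth=21
  + 129.12.43.112/28 (H0) depth=28
  - 248.0.0.0/6 clear@6
  - 129.12.43.112/28 clear@28
  + 104.188.58.48/28 (H2) depth=28
  lookup 249.186.248.175: bits 111110011011101011111 walk d0:H0→d1:-→d2:-→d3:-→d4:-→d5:-→d6:-→d7:-→d8:-→d9:-→d10:-→d11:-→d12:-→d13:-→d14:-→d15:-→d16:-→d17:-→d18:-→d19:-→d20:-→d21:H2 -> H2
  lookup 202.122.48.3: bits 110010100111101000110000000 walk d0:H0→d1:-→d2:-→d3:-→d4:-→d5:-→d6:-→d7:-→d8:-→d9:-→d10:-→d11:-→d12:-→d13:-→d14:-→d15:-→d16:-→d17:-→d18:-→d19:-→d20:-→d21:-→d22:-→d23:-→d24:H1→d25:-→d26:-→d27:- -> H1
  lookup 202.122.48.0: bits 110010100111101000110000000 walk d0:H0→d1:-→d2:-→d3:-→d4:-→d5:-→d6:-→d7:-→d8:-→d9:-→d10:-→d11:-→d12:-→d13:-→d14:-→d15:-→d16:-→d17:-→d18:-→d19:-→d20:-→d21:-→d22:-→d23:-→d24:H1→d25:-→d26:-→d27:- -> H1
  lookup 104.188.58.48: bits 0110100010111100001110100011 walk d0:H0→d1:-→d2:-→d3:-→d4:-→d5:-→d6:-→d7:-→d8:-→d9:-→d10:-→d11:-→d12:-→d13:-→d14:-→d15:-→d16:-→d17:-→d18:-→d19:-→d20:-→d21:-→d22:-→d23:-→d24:-→d25:-→d26:-→d27:-→d28:H2 -> H2
  lookup 202.122.48.22: bits 11001010011110100011000000010110 walk d0:H0→d1:-→d2:-→d3:-→d4:-→d5:-→d6:-→d7:-→d8:-→d9:-→d10:-→d11:-→d12:-→d13:-→d14:-→d15:-→d16:-→d17:-→d18:-→d19:-→d20:-→d21:-→d22:-→d23:-→d24:H1→d25:-→d26:-→d27:-→d28:-→d29:-→d30:-→d31:-→d32:H5 -> H5
  lookup 244.213.67.253: bits 1111 walk d0:H0→d1:-→d2:-→d3:-→d4:- -> H0
  + 104.0.0.0/8 (H1) depth=8
  lookup 104.188.58.49: bits 0110100010111100001110100011 walk d0:H0→d1:-→d2:-→d3:-→d4:-→d5:-→d6:-→d7:-→d8:H1→d9:-→d10:-→d11:-→d12:-→d13:-→d14:-→d15:-→d16:-→d17:-→d18:-→d19:-→d20:-→d21:-→d22:-→d23:-→d24:-→d25:-→d26:-→d27:-→d28:H2 -> H2
  + 202.112.0.0/12 (H0) depth=12
  lookup 104.188.58.49: bits 0110100010111100001110100011 walk d0:H0→d1:-→d2:-→d3:-→d4:-→d5:-→d6:-→d7:-→d8:H1→d9:-→d10:-→d11:-→d12:-→d13:-→d14:-→d15:-→d16:-→d17:-→d18:-→d19:-→d20:-→d21:-→d22:-→d23:-→d24:-→d25:-→d26:-→d27:-→d28:H2 -> H2
  - 249.186.254.108/32 clear@32
  - 202.122.48.0/24 clear@24
  + 249.186.252.0/22 (H3) depth=22
  lookup 90.103.119.107: bits 01 walk d0:H0→d1:-→d2:- -> H0
  + 129.12.43.112/28 (H5) depth=28
  lookup 104.0.125.180: bits 01101000 walk d0:H0→d1:-→d2:-→d3:-→d4:-→d5:-→d6:-→d7:-→d8:H1 -> H1
  lookup 249.186.252.97: bits 1111100110111010111111 walk d0:H0→d1:-→d2:-→d3:-→d4:-→d5:-→d6:-→d7:-→d8:-→d9:-→d10:-→d11:-→d12:-→d13:-→d14:-→d15:-→d16:-→d17:-→d18:-→d19:-→d20:-→d21:H2→d22:H3 -> H3

== LOOKUPS ==
["H2","H2","H1","H2","no-route","H1","H0","H0","H2","H1","H1","H2","H5","H0","H2","H2","H0","H1","H3"]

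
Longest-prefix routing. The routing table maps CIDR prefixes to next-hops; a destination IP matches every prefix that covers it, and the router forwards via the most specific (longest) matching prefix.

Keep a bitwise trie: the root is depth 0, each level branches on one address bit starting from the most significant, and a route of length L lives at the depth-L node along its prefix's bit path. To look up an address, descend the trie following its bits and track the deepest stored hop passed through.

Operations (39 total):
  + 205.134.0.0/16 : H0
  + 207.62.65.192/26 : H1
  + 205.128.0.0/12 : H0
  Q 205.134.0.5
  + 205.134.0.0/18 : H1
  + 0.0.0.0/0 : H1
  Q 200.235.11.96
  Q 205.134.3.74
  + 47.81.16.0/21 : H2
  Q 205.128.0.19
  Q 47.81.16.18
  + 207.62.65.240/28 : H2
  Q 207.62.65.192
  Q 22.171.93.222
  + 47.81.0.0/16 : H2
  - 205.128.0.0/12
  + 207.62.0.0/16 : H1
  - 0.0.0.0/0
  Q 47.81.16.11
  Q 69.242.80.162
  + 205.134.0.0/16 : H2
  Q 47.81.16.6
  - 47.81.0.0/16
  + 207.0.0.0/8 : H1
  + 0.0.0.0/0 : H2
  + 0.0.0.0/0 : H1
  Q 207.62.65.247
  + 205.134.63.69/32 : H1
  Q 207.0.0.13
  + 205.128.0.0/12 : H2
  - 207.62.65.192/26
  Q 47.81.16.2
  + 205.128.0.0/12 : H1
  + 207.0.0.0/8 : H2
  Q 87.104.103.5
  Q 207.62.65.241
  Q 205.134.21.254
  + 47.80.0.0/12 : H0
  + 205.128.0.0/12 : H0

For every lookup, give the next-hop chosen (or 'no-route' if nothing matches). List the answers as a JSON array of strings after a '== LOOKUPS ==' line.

Trace:
  + 205.134.0.0/16 (H0) depth=16
  + 207.62.65.192/26 (H1) depth=26
  + 205.128.0.0/12 (H0) depth=12
  lookup 205.134.0.5: bits 1100110110000110 walk d0:-→d1:-→d2:-→d3:-→d4:-→d5:-→d6:-→d7:-→d8:-→d9:-→d10:-→d11:-→d12:H0→d13:-→d14:-→d15:-→d16:H0 -> H0
  + 205.134.0.0/18 (H1) depth=18
  + 0.0.0.0/0 (H1) depth=0
  lookup 200.235.11.96: bits 11001 walk d0:H1→d1:-→d2:-→d3:-→d4:-→d5:- -> H1
  lookup 205.134.3.74: bits 110011011000011000 walk d0:H1→d1:-→d2:-→d3:-→d4:-→d5:-→d6:-→d7:-→d8:-→d9:-→d10:-→d11:-→d12:H0→d13:-→d14:-→d15:-→d16:H0→d17:-→d18:H1 -> H1
  + 47.81.16.0/21 (H2) depth=21
  lookup 205.128.0.19: bits 1100110110000 walk d0:H1→d1:-→d2:-→d3:-→d4:-→d5:-→d6:-→d7:-→d8:-→d9:-→d10:-→d11:-→d12:H0→d13:- -> H0
  lookup 47.81.16.18: bits 001011110101000100010 walk d0:H1→d1:-→d2:-→d3:-→d4:-→d5:-→d6:-→d7:-→d8:-→d9:-→d10:-→d11:-→d12:-→d13:-→d14:-→d15:-→d16:-→d17:-→d18:-→d19:-→d20:-→d21:H2 -> H2
  + 207.62.65.240/28 (H2) depth=28
  lookup 207.62.65.192: bits 11001111001111100100000111 walk d0:H1→d1:-→d2:-→d3:-→d4:-→d5:-→d6:-→d7:-→d8:-→d9:-→d10:-→d11:-→d12:-→d13:-→d14:-→d15:-→d16:-→d17:-→d18:-→d19:-→d20:-→d21:-→d22:-→d23:-→d24:-→d25:-→d26:H1 -> H1
  lookup 22.171.93.222: bits 00 walk d0:H1→d1:-→d2:- -> H1
  + 47.81.0.0/16 (H2) depth=16
  del 205.128.0.0/12 (clear depth 12)
  + 207.62.0.0/16 (H1) depth=16
  del 0.0.0.0/0 (clear depth 0)
  lookup 47.81.16.11: bits 001011110101000100010 walk d0:-→d1:-→d2:-→d3:-→d4:-→d5:-→d6:-→d7:-→d8:-→d9:-→d10:-→d11:-→d12:-→d13:-→d14:-→d15:-→d16:H2→d17:-→d18:-→d19:-→d20:-→d21:H2 -> H2
  lookup 69.242.80.162: bits 0 walk d0:-→d1:- -> no-route
  + 205.134.0.0/16 (H2) depth=16
  lookup 47.81.16.6: bits 001011110101000100010 walk d0:-→d1:-→d2:-→d3:-→d4:-→d5:-→d6:-→d7:-→d8:-→d9:-→d10:-→d11:-→d12:-→d13:-→d14:-→d15:-→d16:H2→d17:-→d18:-→d19:-→d20:-→d21:H2 -> H2
  del 47.81.0.0/16 (clear depth 16)
  + 207.0.0.0/8 (H1) depth=8
  + 0.0.0.0/0 (H2) depth=0
  + 0.0.0.0/0 (H1) depth=0
  lookup 207.62.65.247: bits 1100111100111110010000011111 walk d0:H1→d1:-→d2:-→d3:-→d4:-→d5:-→d6:-→d7:-→d8:H1→d9:-→d10:-→d11:-→d12:-→d13:-→d14:-→d15:-→d16:H1→d17:-→d18:-→d19:-→d20:-→d21:-→d22:-→d23:-→d24:-→d25:-→d26:H1→d27:-→d28:H2 -> H2
  + 205.134.63.69/32 (H1) depth=32
  lookup 207.0.0.13: bits 1100111100 walk d0:H1→d1:-→d2:-→d3:-→d4:-→d5:-→d6:-→d7:-→d8:H1→d9:-→d10:- -> H1
  + 205.128.0.0/12 (H2) depth=12
  del 207.62.65.192/26 (clear depth 26)
  lookup 47.81.16.2: bits 001011110101000100010 walk d0:H1→d1:-→d2:-→d3:-→d4:-→d5:-→d6:-→d7:-→d8:-→d9:-→d10:-→d11:-→d12:-→d13:-→d14:-→d15:-→d16:-→d17:-→d18:-→d19:-→d20:-→d21:H2 -> H2
  + 205.128.0.0/12 (H1) depth=12
  + 207.0.0.0/8 (H2) depth=8
  lookup 87.104.103.5: bits 0 walk d0:H1→d1:- -> H1
  lookup 207.62.65.241: bits 1100111100111110010000011111 walk d0:H1→d1:-→d2:-→d3:-→d4:-→d5:-→d6:-→d7:-→d8:H2→d9:-→d10:-→d11:-→d12:-→d13:-→d14:-→d15:-→d16:H1→d17:-→d18:-→d19:-→d20:-→d21:-→d22:-→d23:-→d24:-→d25:-→d26:-→d27:-→d28:H2 -> H2
  lookup 205.134.21.254: bits 110011011000011000 walk d0:H1→d1:-→d2:-→d3:-→d4:-→d5:-→d6:-→d7:-→d8:-→d9:-→d10:-→d11:-→d12:H1→d13:-→d14:-→d15:-→d16:H2→d17:-→d18:H1 -> H1
  + 47.80.0.0/12 (H0) depth=12
  + 205.128.0.0/12 (H0) depth=12

== LOOKUPS ==
["H0","H1","H1","H0","H2","H1","H1","H2","no-route","H2","H2","H1","H2","H1","H2","H1"]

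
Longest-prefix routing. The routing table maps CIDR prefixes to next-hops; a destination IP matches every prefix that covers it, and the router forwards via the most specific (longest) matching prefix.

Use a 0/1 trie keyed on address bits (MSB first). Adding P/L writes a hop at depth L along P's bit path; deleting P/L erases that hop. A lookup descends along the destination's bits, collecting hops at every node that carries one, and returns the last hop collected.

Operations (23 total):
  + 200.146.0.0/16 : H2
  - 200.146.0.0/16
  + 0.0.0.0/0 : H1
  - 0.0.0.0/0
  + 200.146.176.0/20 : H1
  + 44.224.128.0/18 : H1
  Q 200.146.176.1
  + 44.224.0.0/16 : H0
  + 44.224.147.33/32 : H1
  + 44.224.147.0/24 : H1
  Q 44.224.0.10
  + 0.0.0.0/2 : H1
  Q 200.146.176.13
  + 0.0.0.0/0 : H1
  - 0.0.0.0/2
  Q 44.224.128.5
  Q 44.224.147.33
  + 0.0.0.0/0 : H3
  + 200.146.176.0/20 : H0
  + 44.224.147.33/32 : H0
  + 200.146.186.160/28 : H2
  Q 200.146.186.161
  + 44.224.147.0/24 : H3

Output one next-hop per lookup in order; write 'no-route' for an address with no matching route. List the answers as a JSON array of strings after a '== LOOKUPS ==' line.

Trace:
  + 200.146.0.0/16 (H2) depth=16
  - 200.146.0.0/16 clear@16
  + 0.0.0.0/0 (H1) depth=0
  - 0.0.0.0/0 clear@0
  + 200.146.176.0/20 (H1) depth=20
  + 44.224.128.0/18 (H1) depth=18
  lookup 200.146.176.1: bits 11001000100100101011 walk d0:-→d1:-→d2:-→d3:-→d4:-→d5:-→d6:-→d7:-→d8:-→d9:-→d10:-→d11:-→d12:-→d13:-→d14:-→d15:-→d16:-→d17:-→d18:-→d19:-→d20:H1 -> H1
  + 44.224.0.0/16 (H0) depth=16
  + 44.224.147.33/32 (H1) depth=32
  + 44.224.147.0/24 (H1) depth=24
  lookup 44.224.0.10: bits 0010110011100000 walk d0:-→d1:-→d2:-→d3:-→d4:-→d5:-→d6:-→d7:-→d8:-→d9:-→d10:-→d11:-→d12:-→d13:-→d14:-→d15:-→d16:H0 -> H0
  + 0.0.0.0/2 (H1) depth=2
  lookup 200.146.176.13: bits 11001000100100101011 walk d0:-→d1:-→d2:-→d3:-→d4:-→d5:-→d6:-→d7:-→d8:-→d9:-→d10:-→d11:-→d12:-→d13:-→d14:-→d15:-→d16:-→d17:-→d18:-→d19:-→d20:H1 -> H1
  + 0.0.0.0/0 (H1) depth=0
  - 0.0.0.0/2 clear@2
  lookup 44.224.128.5: bits 0010110011100000100 walk d0:H1→d1:-→d2:-→d3:-→d4:-→d5:-→d6:-→d7:-→d8:-→d9:-→d10:-→d11:-→d12:-→d13:-→d14:-→d15:-→d16:H0→d17:-→d18:H1→d19:- -> H1
  lookup 44.224.147.33: bits 00101100111000001001001100100001 walk d0:H1→d1:-→d2:-→d3:-→d4:-→d5:-→d6:-→d7:-→d8:-→d9:-→d10:-→d11:-→d12:-→d13:-→d14:-→d15:-→d16:H0→d17:-→d18:H1→d19:-→d20:-→d21:-→d22:-→d23:-→d24:H1→d25:-→d26:-→d27:-→d28:-→d29:-→d30:-→d31:-→d32:H1 -> H1
  + 0.0.0.0/0 (H3) depth=0
  + 200.146.176.0/20 (H0) depth=20
  + 44.224.147.33/32 (H0) depth=32
  + 200.146.186.160/28 (H2) depth=28
  lookup 200.146.186.161: bits 1100100010010010101110101010 walk d0:H3→d1:-→d2:-→d3:-→d4:-→d5:-→d6:-→d7:-→d8:-→d9:-→d10:-→d11:-→d12:-→d13:-→d14:-→d15:-→d16:-→d17:-→d18:-→d19:-→d20:H0→d21:-→d22:-→d23:-→d24:-→d25:-→d26:-→d27:-→d28:H2 -> H2
  + 44.224.147.0/24 (H3) depth=24

== LOOKUPS ==
["H1","H0","H1","H1","H1","H2"]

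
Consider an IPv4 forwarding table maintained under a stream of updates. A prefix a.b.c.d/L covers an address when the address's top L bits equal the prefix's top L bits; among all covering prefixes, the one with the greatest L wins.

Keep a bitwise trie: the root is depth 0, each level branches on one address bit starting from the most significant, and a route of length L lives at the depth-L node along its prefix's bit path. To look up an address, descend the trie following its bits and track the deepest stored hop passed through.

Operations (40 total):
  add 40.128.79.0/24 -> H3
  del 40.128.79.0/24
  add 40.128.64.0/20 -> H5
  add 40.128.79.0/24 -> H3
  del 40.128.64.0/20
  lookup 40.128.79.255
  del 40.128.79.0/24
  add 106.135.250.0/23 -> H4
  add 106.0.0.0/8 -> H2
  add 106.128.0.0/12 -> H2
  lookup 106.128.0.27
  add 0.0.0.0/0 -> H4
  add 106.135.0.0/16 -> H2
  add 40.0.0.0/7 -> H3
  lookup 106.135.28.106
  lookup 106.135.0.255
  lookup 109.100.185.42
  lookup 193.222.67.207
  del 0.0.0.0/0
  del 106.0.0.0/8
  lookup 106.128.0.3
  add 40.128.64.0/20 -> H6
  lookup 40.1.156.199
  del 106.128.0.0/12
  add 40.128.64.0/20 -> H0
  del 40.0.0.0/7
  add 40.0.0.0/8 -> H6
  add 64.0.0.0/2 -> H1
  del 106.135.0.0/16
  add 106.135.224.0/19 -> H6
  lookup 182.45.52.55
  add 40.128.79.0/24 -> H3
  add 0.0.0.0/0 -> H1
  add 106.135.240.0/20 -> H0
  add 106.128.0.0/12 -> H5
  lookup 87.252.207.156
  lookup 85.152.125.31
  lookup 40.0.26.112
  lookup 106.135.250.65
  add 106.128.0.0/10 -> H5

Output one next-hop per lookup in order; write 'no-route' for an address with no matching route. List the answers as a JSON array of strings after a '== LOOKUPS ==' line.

Apply in order:
  add 40.128.79.0/24 -> H3 at depth 24
  del 40.128.79.0/24 (clear depth 24)
  add 40.128.64.0/20 -> H5 at depth 20
  add 40.128.79.0/24 -> H3 at depth 24
  del 40.128.64.0/20 (clear depth 20)
  lookup 40.128.79.255: bits 001010001000000001001111 walk d0:-→d1:-→d2:-→d3:-→d4:-→d5:-→d6:-→d7:-→d8:-→d9:-→d10:-→d11:-→d12:-→d13:-→d14:-→d15:-→d16:-→d17:-→d18:-→d19:-→d20:-→d21:-→d22:-→d23:-→d24:H3 -> H3
  del 40.128.79.0/24 (clear depth 24)
  add 106.135.250.0/23 -> H4 at depth 23
  add 106.0.0.0/8 -> H2 at depth 8
  add 106.128.0.0/12 -> H2 at depth 12
  lookup 106.128.0.27: bits 0110101010000 walk d0:-→d1:-→d2:-→d3:-→d4:-→d5:-→d6:-→d7:-→d8:H2→d9:-→d10:-→d11:-→d12:H2→d13:- -> H2
  add 0.0.0.0/0 -> H4 at depth 0
  add 106.135.0.0/16 -> H2 at depth 16
  add 40.0.0.0/7 -> H3 at depth 7
  lookup 106.135.28.106: bits 0110101010000111 walk d0:H4→d1:-→d2:-→d3:-→d4:-→d5:-→d6:-→d7:-→d8:H2→d9:-→d10:-→d11:-→d12:H2→d13:-→d14:-→d15:-→d16:H2 -> H2
  lookup 106.135.0.255: bits 0110101010000111 walk d0:H4→d1:-→d2:-→d3:-→d4:-→d5:-→d6:-→d7:-→d8:H2→d9:-→d10:-→d11:-→d12:H2→d13:-→d14:-→d15:-→d16:H2 -> H2
  lookup 109.100.185.42: bits 01101 walk d0:H4→d1:-→d2:-→d3:-→d4:-→d5:- -> H4
  lookup 193.222.67.207: bits ε walk d0:H4 -> H4
  del 0.0.0.0/0 (clear depth 0)
  del 106.0.0.0/8 (clear depth 8)
  lookup 106.128.0.3: bits 0110101010000 walk d0:-→d1:-→d2:-→d3:-→d4:-→d5:-→d6:-→d7:-→d8:-→d9:-→d10:-→d11:-→d12:H2→d13:- -> H2
  add 40.128.64.0/20 -> H6 at depth 20
  lookup 40.1.156.199: bits 00101000 walk d0:-→d1:-→d2:-→d3:-→d4:-→d5:-→d6:-→d7:H3→d8:- -> H3
  del 106.128.0.0/12 (clear depth 12)
  add 40.128.64.0/20 -> H0 at depth 20
  del 40.0.0.0/7 (clear depth 7)
  add 40.0.0.0/8 -> H6 at depth 8
  add 64.0.0.0/2 -> H1 at depth 2
  del 106.135.0.0/16 (clear depth 16)
  add 106.135.224.0/19 -> H6 at depth 19
  lookup 182.45.52.55: bits ε walk d0:- -> no-route
  add 40.128.79.0/24 -> H3 at depth 24
  add 0.0.0.0/0 -> H1 at depth 0
  add 106.135.240.0/20 -> H0 at depth 20
  add 106.128.0.0/12 -> H5 at depth 12
  lookup 87.252.207.156: bits 01 walk d0:H1→d1:-→d2:H1 -> H1
  lookup 85.152.125.31: bits 01 walk d0:H1→d1:-→d2:H1 -> H1
  lookup 40.0.26.112: bits 00101000 walk d0:H1→d1:-→d2:-→d3:-→d4:-→d5:-→d6:-→d7:-→d8:H6 -> H6
  lookup 106.135.250.65: bits 01101010100001111111101 walk d0:H1→d1:-→d2:H1→d3:-→d4:-→d5:-→d6:-→d7:-→d8:-→d9:-→d10:-→d11:-→d12:H5→d13:-→d14:-→d15:-→d16:-→d17:-→d18:-→d19:H6→d20:H0→d21:-→d22:-→d23:H4 -> H4
  add 106.128.0.0/10 -> H5 at depth 10

== LOOKUPS ==
["H3","H2","H2","H2","H4","H4","H2","H3","no-route","H1","H1","H6","H4"]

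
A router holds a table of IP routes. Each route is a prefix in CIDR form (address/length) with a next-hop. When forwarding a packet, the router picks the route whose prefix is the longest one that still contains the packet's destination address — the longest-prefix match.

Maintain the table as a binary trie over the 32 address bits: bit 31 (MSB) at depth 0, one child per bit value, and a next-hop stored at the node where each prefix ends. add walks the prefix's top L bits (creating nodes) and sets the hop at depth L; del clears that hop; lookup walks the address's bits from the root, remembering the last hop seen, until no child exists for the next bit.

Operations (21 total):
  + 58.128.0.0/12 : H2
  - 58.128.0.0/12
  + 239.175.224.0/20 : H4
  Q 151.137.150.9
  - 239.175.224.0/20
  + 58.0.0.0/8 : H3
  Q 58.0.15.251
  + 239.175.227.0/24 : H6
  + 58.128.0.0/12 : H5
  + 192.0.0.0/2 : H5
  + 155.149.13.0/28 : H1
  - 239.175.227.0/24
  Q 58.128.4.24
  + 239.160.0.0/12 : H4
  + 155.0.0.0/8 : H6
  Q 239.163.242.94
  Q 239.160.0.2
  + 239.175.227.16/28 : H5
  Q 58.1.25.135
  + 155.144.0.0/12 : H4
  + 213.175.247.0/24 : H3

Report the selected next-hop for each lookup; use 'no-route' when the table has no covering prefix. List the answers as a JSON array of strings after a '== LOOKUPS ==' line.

Apply in order:
  + 58.128.0.0/12 (H2) depth=12
  del 58.128.0.0/12 (clear depth 12)
  + 239.175.224.0/20 (H4) depth=20
  ? 151.137.150.9  path d0:-→d1:-  best=no-route
  del 239.175.224.0/20 (clear depth 20)
  + 58.0.0.0/8 (H3) depth=8
  ? 58.0.15.251  path d0:-→d1:-→d2:-→d3:-→d4:-→d5:-→d6:-→d7:-→d8:H3  best=H3
  + 239.175.227.0/24 (H6) depth=24
  + 58.128.0.0/12 (H5) depth=12
  + 192.0.0.0/2 (H5) depth=2
  + 155.149.13.0/28 (H1) depth=28
  del 239.175.227.0/24 (clear depth 24)
  ? 58.128.4.24  path d0:-→d1:-→d2:-→d3:-→d4:-→d5:-→d6:-→d7:-→d8:H3→d9:-→d10:-→d11:-→d12:H5  best=H5
  + 239.160.0.0/12 (H4) depth=12
  + 155.0.0.0/8 (H6) depth=8
  ? 239.163.242.94  path d0:-→d1:-→d2:H5→d3:-→d4:-→d5:-→d6:-→d7:-→d8:-→d9:-→d10:-→d11:-→d12:H4  best=H4
  ? 239.160.0.2  path d0:-→d1:-→d2:H5→d3:-→d4:-→d5:-→d6:-→d7:-→d8:-→d9:-→d10:-→d11:-→d12:H4  best=H4
  + 239.175.227.16/28 (H5) depth=28
  ? 58.1.25.135  path d0:-→d1:-→d2:-→d3:-→d4:-→d5:-→d6:-→d7:-→d8:H3  best=H3
  + 155.144.0.0/12 (H4) depth=12
  + 213.175.247.0/24 (H3) depth=24

== LOOKUPS ==
["no-route","H3","H5","H4","H4","H3"]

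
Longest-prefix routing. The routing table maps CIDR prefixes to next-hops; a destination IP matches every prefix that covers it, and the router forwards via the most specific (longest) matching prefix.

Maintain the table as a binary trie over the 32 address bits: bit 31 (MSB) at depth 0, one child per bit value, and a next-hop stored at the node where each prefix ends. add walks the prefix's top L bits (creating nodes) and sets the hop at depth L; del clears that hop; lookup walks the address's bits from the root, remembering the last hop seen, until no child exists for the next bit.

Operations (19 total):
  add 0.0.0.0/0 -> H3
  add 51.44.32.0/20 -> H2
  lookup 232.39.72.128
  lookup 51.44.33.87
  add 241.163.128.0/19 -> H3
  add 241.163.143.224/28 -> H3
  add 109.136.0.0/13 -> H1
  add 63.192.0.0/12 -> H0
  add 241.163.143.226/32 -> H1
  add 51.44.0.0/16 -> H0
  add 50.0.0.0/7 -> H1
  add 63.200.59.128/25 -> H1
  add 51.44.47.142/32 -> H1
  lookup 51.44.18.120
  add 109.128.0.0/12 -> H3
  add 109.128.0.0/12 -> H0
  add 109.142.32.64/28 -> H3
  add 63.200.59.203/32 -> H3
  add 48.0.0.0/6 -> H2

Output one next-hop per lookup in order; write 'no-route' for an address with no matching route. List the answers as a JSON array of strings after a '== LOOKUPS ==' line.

Process each operation:
  add 0.0.0.0/0 -> H3 at depth 0
  add 51.44.32.0/20 -> H2 at depth 20
  ? 232.39.72.128  path d0:H3  best=H3
  ? 51.44.33.87  path d0:H3→d1:-→d2:-→d3:-→d4:-→d5:-→d6:-→d7:-→d8:-→d9:-→d10:-→d11:-→d12:-→d13:-→d14:-→d15:-→d16:-→d17:-→d18:-→d19:-→d20:H2  best=H2
  add 241.163.128.0/19 -> H3 at depth 19
  add 241.163.143.224/28 -> H3 at depth 28
  add 109.136.0.0/13 -> H1 at depth 13
  add 63.192.0.0/12 -> H0 at depth 12
  add 241.163.143.226/32 -> H1 at depth 32
  add 51.44.0.0/16 -> H0 at depth 16
  add 50.0.0.0/7 -> H1 at depth 7
  add 63.200.59.128/25 -> H1 at depth 25
  add 51.44.47.142/32 -> H1 at depth 32
  ? 51.44.18.120  path d0:H3→d1:-→d2:-→d3:-→d4:-→d5:-→d6:-→d7:H1→d8:-→d9:-→d10:-→d11:-→d12:-→d13:-→d14:-→d15:-→d16:H0→d17:-→d18:-  best=H0
  add 109.128.0.0/12 -> H3 at depth 12
  add 109.128.0.0/12 -> H0 at depth 12
  add 109.142.32.64/28 -> H3 at depth 28
  add 63.200.59.203/32 -> H3 at depth 32
  add 48.0.0.0/6 -> H2 at depth 6

== LOOKUPS ==
["H3","H2","H0"]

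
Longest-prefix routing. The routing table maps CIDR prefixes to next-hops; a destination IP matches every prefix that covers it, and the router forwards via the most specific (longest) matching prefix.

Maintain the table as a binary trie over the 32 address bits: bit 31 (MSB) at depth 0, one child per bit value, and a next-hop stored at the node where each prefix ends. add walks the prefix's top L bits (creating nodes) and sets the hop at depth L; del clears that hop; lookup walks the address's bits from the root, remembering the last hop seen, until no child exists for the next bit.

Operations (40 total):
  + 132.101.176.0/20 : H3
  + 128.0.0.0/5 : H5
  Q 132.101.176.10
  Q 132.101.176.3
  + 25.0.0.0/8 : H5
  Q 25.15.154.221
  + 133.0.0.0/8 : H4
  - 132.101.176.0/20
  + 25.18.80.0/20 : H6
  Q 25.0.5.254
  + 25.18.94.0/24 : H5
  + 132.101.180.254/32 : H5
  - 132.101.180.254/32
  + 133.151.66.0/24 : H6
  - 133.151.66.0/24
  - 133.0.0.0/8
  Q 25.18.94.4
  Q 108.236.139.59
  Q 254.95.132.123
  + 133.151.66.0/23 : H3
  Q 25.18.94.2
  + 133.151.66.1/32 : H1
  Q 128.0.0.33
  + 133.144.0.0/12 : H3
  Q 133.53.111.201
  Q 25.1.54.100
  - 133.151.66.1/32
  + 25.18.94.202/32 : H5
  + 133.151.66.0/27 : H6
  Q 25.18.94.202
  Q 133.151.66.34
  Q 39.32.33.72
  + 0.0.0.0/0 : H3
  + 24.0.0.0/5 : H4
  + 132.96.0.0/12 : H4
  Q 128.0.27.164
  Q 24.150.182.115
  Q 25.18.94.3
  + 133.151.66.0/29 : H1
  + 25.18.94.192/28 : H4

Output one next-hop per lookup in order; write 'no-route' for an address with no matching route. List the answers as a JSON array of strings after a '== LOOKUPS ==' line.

Process each operation:
  add 132.101.176.0/20 -> H3 at depth 20
  add 128.0.0.0/5 -> H5 at depth 5
  lookup 132.101.176.10: bits 10000100011001011011 walk d0:-→d1:-→d2:-→d3:-→d4:-→d5:H5→d6:-→d7:-→d8:-→d9:-→d10:-→d11:-→d12:-→d13:-→d14:-→d15:-→d16:-→d17:-→d18:-→d19:-→d20:H3 -> H3
  lookup 132.101.176.3: bits 10000100011001011011 walk d0:-→d1:-→d2:-→d3:-→d4:-→d5:H5→d6:-→d7:-→d8:-→d9:-→d10:-→d11:-→d12:-→d13:-→d14:-→d15:-→d16:-→d17:-→d18:-→d19:-→d20:H3 -> H3
  add 25.0.0.0/8 -> H5 at depth 8
  lookup 25.15.154.221: bits 00011001 walk d0:-→d1:-→d2:-→d3:-→d4:-→d5:-→d6:-→d7:-→d8:H5 -> H5
  add 133.0.0.0/8 -> H4 at depth 8
  - 132.101.176.0/20 clear@20
  add 25.18.80.0/20 -> H6 at depth 20
  lookup 25.0.5.254: bits 00011001000 walk d0:-→d1:-→d2:-→d3:-→d4:-→d5:-→d6:-→d7:-→d8:H5→d9:-→d10:-→d11:- -> H5
  add 25.18.94.0/24 -> H5 at depth 24
  add 132.101.180.254/32 -> H5 at depth 32
  - 132.101.180.254/32 clear@32
  add 133.151.66.0/24 -> H6 at depth 24
  - 133.151.66.0/24 clear@24
  - 133.0.0.0/8 clear@8
  lookup 25.18.94.4: bits 000110010001001001011110 walk d0:-→d1:-→d2:-→d3:-→d4:-→d5:-→d6:-→d7:-→d8:H5→d9:-→d10:-→d11:-→d12:-→d13:-→d14:-→d15:-→d16:-→d17:-→d18:-→d19:-→d20:H6→d21:-→d22:-→d23:-→d24:H5 -> H5
  lookup 108.236.139.59: bits 0 walk d0:-→d1:- -> no-route
  lookup 254.95.132.123: bits 1 walk d0:-→d1:- -> no-route
  add 133.151.66.0/23 -> H3 at depth 23
  lookup 25.18.94.2: bits 000110010001001001011110 walk d0:-→d1:-→d2:-→d3:-→d4:-→d5:-→d6:-→d7:-→d8:H5→d9:-→d10:-→d11:-→d12:-→d13:-→d14:-→d15:-→d16:-→d17:-→d18:-→d19:-→d20:H6→d21:-→d22:-→d23:-→d24:H5 -> H5
  add 133.151.66.1/32 -> H1 at depth 32
  lookup 128.0.0.33: bits 10000 walk d0:-→d1:-→d2:-→d3:-→d4:-→d5:H5 -> H5
  add 133.144.0.0/12 -> H3 at depth 12
  lookup 133.53.111.201: bits 10000101 walk d0:-→d1:-→d2:-→d3:-→d4:-→d5:H5→d6:-→d7:-→d8:- -> H5
  lookup 25.1.54.100: bits 00011001000 walk d0:-→d1:-→d2:-→d3:-→d4:-→d5:-→d6:-→d7:-→d8:H5→d9:-→d10:-→d11:- -> H5
  - 133.151.66.1/32 clear@32
  add 25.18.94.202/32 -> H5 at depth 32
  add 133.151.66.0/27 -> H6 at depth 27
  lookup 25.18.94.202: bits 00011001000100100101111011001010 walk d0:-→d1:-→d2:-→d3:-→d4:-→d5:-→d6:-→d7:-→d8:H5→d9:-→d10:-→d11:-→d12:-→d13:-→d14:-→d15:-→d16:-→d17:-→d18:-→d19:-→d20:H6→d21:-→d22:-→d23:-→d24:H5→d25:-→d26:-→d27:-→d28:-→d29:-→d30:-→d31:-→d32:H5 -> H5
  lookup 133.151.66.34: bits 10000101100101110100001000 walk d0:-→d1:-→d2:-→d3:-→d4:-→d5:H5→d6:-→d7:-→d8:-→d9:-→d10:-→d11:-→d12:H3→d13:-→d14:-→d15:-→d16:-→d17:-→d18:-→d19:-→d20:-→d21:-→d22:-→d23:H3→d24:-→d25:-→d26:- -> H3
  lookup 39.32.33.72: bits 00 walk d0:-→d1:-→d2:- -> no-route
  add 0.0.0.0/0 -> H3 at depth 0
  add 24.0.0.0/5 -> H4 at depth 5
  add 132.96.0.0/12 -> H4 at depth 12
  lookup 128.0.27.164: bits 10000 walk d0:H3→d1:-→d2:-→d3:-→d4:-→d5:H5 -> H5
  lookup 24.150.182.115: bits 0001100 walk d0:H3→d1:-→d2:-→d3:-→d4:-→d5:H4→d6:-→d7:- -> H4
  lookup 25.18.94.3: bits 000110010001001001011110 walk d0:H3→d1:-→d2:-→d3:-→d4:-→d5:H4→d6:-→d7:-→d8:H5→d9:-→d10:-→d11:-→d12:-→d13:-→d14:-→d15:-→d16:-→d17:-→d18:-→d19:-→d20:H6→d21:-→d22:-→d23:-→d24:H5 -> H5
  add 133.151.66.0/29 -> H1 at depth 29
  add 25.18.94.192/28 -> H4 at depth 28

== LOOKUPS ==
["H3","H3","H5","H5","H5","no-route","no-route","H5","H5","H5","H5","H5","H3","no-route","H5","H4","H5"]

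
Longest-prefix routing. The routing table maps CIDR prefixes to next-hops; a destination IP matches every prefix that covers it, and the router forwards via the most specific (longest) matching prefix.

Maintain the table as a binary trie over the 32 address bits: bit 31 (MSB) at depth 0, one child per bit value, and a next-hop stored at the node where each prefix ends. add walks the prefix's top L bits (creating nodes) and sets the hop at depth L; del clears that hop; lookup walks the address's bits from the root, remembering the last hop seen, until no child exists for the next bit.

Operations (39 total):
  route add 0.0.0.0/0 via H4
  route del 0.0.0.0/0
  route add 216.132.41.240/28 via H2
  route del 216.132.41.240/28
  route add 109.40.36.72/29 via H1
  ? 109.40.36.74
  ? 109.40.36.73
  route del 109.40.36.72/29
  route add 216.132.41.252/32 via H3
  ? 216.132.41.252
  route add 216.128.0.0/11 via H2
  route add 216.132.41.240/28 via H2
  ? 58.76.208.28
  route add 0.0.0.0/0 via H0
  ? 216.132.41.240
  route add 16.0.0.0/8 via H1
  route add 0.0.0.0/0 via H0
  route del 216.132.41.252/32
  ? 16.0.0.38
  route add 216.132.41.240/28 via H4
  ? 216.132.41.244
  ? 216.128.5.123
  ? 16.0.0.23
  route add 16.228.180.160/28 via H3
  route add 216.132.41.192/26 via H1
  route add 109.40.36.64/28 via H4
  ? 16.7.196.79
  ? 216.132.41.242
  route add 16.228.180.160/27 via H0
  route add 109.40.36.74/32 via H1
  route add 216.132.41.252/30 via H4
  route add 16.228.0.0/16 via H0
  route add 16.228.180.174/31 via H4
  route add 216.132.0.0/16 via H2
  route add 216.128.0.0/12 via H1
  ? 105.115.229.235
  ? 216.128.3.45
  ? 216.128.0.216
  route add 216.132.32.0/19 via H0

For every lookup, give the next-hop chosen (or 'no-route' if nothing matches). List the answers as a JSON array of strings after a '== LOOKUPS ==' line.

Process each operation:
  + 0.0.0.0/0 (H4) depth=0
  - 0.0.0.0/0 clear@0
  + 216.132.41.240/28 (H2) depth=28
  - 216.132.41.240/28 clear@28
  + 109.40.36.72/29 (H1) depth=29
  Q 109.40.36.74: descend 01101101001010000010010001001 ; hops seen [H1] ; pick H1
  Q 109.40.36.73: descend 01101101001010000010010001001 ; hops seen [H1] ; pick H1
  - 109.40.36.72/29 clear@29
  + 216.132.41.252/32 (H3) depth=32
  Q 216.132.41.252: descend 11011000100001000010100111111100 ; hops seen [H3] ; pick H3
  + 216.128.0.0/11 (H2) depth=11
  + 216.132.41.240/28 (H2) depth=28
  Q 58.76.208.28: descend 0 ; hops seen [∅] ; pick no-route
  + 0.0.0.0/0 (H0) depth=0
  Q 216.132.41.240: descend 1101100010000100001010011111 ; hops seen [H0,H2,H2] ; pick H2
  + 16.0.0.0/8 (H1) depth=8
  + 0.0.0.0/0 (H0) depth=0
  - 216.132.41.252/32 clear@32
  Q 16.0.0.38: descend 00010000 ; hops seen [H0,H1] ; pick H1
  + 216.132.41.240/28 (H4) depth=28
  Q 216.132.41.244: descend 1101100010000100001010011111 ; hops seen [H0,H2,H4] ; pick H4
  Q 216.128.5.123: descend 1101100010000 ; hops seen [H0,H2] ; pick H2
  Q 16.0.0.23: descend 00010000 ; hops seen [H0,H1] ; pick H1
  + 16.228.180.160/28 (H3) depth=28
  + 216.132.41.192/26 (H1) depth=26
  + 109.40.36.64/28 (H4) depth=28
  Q 16.7.196.79: descend 00010000 ; hops seen [H0,H1] ; pick H1
  Q 216.132.41.242: descend 1101100010000100001010011111 ; hops seen [H0,H2,H1,H4] ; pick H4
  + 16.228.180.160/27 (H0) depth=27
  + 109.40.36.74/32 (H1) depth=32
  + 216.132.41.252/30 (H4) depth=30
  + 16.228.0.0/16 (H0) depth=16
  + 16.228.180.174/31 (H4) depth=31
  + 216.132.0.0/16 (H2) depth=16
  + 216.128.0.0/12 (H1) depth=12
  Q 105.115.229.235: descend 01101 ; hops seen [H0] ; pick H0
  Q 216.128.3.45: descend 1101100010000 ; hops seen [H0,H2,H1] ; pick H1
  Q 216.128.0.216: descend 1101100010000 ; hops seen [H0,H2,H1] ; pick H1
  + 216.132.32.0/19 (H0) depth=19

== LOOKUPS ==
["H1","H1","H3","no-route","H2","H1","H4","H2","H1","H1","H4","H0","H1","H1"]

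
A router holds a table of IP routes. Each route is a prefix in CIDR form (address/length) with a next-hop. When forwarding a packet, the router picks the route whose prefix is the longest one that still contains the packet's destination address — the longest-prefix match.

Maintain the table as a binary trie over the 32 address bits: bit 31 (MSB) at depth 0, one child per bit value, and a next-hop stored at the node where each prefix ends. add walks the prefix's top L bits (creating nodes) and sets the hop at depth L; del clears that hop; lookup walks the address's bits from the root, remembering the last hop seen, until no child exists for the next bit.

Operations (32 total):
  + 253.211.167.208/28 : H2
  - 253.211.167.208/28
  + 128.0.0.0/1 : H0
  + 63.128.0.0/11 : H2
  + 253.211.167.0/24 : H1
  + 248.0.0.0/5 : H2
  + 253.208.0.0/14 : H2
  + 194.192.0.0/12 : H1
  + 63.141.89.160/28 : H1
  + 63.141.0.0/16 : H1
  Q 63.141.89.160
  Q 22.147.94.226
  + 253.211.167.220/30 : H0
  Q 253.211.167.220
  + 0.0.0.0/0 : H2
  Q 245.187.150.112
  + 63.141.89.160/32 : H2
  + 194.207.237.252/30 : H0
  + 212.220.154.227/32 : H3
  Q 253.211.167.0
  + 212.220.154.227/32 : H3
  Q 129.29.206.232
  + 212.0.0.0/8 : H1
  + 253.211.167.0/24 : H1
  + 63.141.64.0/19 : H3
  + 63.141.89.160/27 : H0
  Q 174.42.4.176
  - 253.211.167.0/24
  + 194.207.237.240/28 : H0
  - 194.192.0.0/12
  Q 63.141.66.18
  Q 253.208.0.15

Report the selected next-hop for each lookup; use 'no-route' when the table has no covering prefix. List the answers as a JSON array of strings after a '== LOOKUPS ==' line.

Apply in order:
  + 253.211.167.208/28 (H2) depth=28
  - 253.211.167.208/28 clear@28
  + 128.0.0.0/1 (H0) depth=1
  + 63.128.0.0/11 (H2) depth=11
  + 253.211.167.0/24 (H1) depth=24
  + 248.0.0.0/5 (H2) depth=5
  + 253.208.0.0/14 (H2) depth=14
  + 194.192.0.0/12 (H1) depth=12
  + 63.141.89.160/28 (H1) depth=28
  + 63.141.0.0/16 (H1) depth=16
  ? 63.141.89.160  path d0:-→d1:-→d2:-→d3:-→d4:-→d5:-→d6:-→d7:-→d8:-→d9:-→d10:-→d11:H2→d12:-→d13:-→d14:-→d15:-→d16:H1→d17:-→d18:-→d19:-→d20:-→d21:-→d22:-→d23:-→d24:-→d25:-→d26:-→d27:-→d28:H1  best=H1
  ? 22.147.94.226  path d0:-→d1:-→d2:-  best=no-route
  + 253.211.167.220/30 (H0) depth=30
  ? 253.211.167.220  path d0:-→d1:H0→d2:-→d3:-→d4:-→d5:H2→d6:-→d7:-→d8:-→d9:-→d10:-→d11:-→d12:-→d13:-→d14:H2→d15:-→d16:-→d17:-→d18:-→d19:-→d20:-→d21:-→d22:-→d23:-→d24:H1→d25:-→d26:-→d27:-→d28:-→d29:-→d30:H0  best=H0
  + 0.0.0.0/0 (H2) depth=0
  ? 245.187.150.112  path d0:H2→d1:H0→d2:-→d3:-→d4:-  best=H0
  + 63.141.89.160/32 (H2) depth=32
  + 194.207.237.252/30 (H0) depth=30
  + 212.220.154.227/32 (H3) depth=32
  ? 253.211.167.0  path d0:H2→d1:H0→d2:-→d3:-→d4:-→d5:H2→d6:-→d7:-→d8:-→d9:-→d10:-→d11:-→d12:-→d13:-→d14:H2→d15:-→d16:-→d17:-→d18:-→d19:-→d20:-→d21:-→d22:-→d23:-→d24:H1  best=H1
  + 212.220.154.227/32 (H3) depth=32
  ? 129.29.206.232  path d0:H2→d1:H0  best=H0
  + 212.0.0.0/8 (H1) depth=8
  + 253.211.167.0/24 (H1) depth=24
  + 63.141.64.0/19 (H3) depth=19
  + 63.141.89.160/27 (H0) depth=27
  ? 174.42.4.176  path d0:H2→d1:H0  best=H0
  - 253.211.167.0/24 clear@24
  + 194.207.237.240/28 (H0) depth=28
  - 194.192.0.0/12 clear@12
  ? 63.141.66.18  path d0:H2→d1:-→d2:-→d3:-→d4:-→d5:-→d6:-→d7:-→d8:-→d9:-→d10:-→d11:H2→d12:-→d13:-→d14:-→d15:-→d16:H1→d17:-→d18:-→d19:H3  best=H3
  ? 253.208.0.15  path d0:H2→d1:H0→d2:-→d3:-→d4:-→d5:H2→d6:-→d7:-→d8:-→d9:-→d10:-→d11:-→d12:-→d13:-→d14:H2  best=H2

== LOOKUPS ==
["H1","no-route","H0","H0","H1","H0","H0","H3","H2"]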